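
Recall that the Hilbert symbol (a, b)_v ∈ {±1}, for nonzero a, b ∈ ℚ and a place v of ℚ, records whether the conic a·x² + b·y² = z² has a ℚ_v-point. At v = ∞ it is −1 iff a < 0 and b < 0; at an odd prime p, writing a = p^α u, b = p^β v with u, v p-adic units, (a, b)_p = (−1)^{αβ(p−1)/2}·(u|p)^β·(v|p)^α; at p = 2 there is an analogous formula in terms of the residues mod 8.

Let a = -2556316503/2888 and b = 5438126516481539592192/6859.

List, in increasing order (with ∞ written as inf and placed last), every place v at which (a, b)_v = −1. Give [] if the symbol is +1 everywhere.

[17, 41]

(a, b) ≡ (-779246, 25327) mod (ℚ^×)²; places V = {2, 3, 13, 17, 19, 31, 41, 43, ∞}.
(a,b)_∞: sgn(-779246)=−, sgn(25327)=+, so +1.
(a,b)_13: α=1, u≡12; β=2, v≡4 (mod 13); (12|13)=+1, (4|13)=+1; sign (−1)^0·+1^2·+1^1 = +1.
(a,b)_31: α=0, u≡2; β=1, v≡30 (mod 31); (2|31)=+1, (30|31)=-1; sign (−1)^0·+1^1·-1^0 = +1.
(a,b)_2: α=-3, β=12; u≡1, v≡7 (mod 8); ε(u)ε(v)=0·1, αω(v)=-3·0, βω(u)=12·0; sum ≡ 0  ⇒  +1.
(a,b)_41: α=1, u≡21; β=2, v≡7 (mod 41); (21|41)=+1, (7|41)=-1; sign (−1)^0·+1^2·-1^1 = -1.
(a,b)_3: α=8, u≡1; β=8, v≡1 (mod 3); (1|3)=+1, (1|3)=+1; sign (−1)^0·+1^8·+1^8 = +1.
(a,b)_17: α=1, u≡7; β=2, v≡10 (mod 17); (7|17)=-1, (10|17)=-1; sign (−1)^0·-1^2·-1^1 = -1.
(a,b)_43: α=1, u≡6; β=3, v≡29 (mod 43); (6|43)=+1, (29|43)=-1; sign (−1)^1·+1^3·-1^1 = +1.
(a,b)_19: α=-2, u≡17; β=-3, v≡2 (mod 19); (17|19)=+1, (2|19)=-1; sign (−1)^0·+1^-3·-1^-2 = +1.
(-779246, 25327 / ℚ) ramifies at {17, 41}: a division algebra.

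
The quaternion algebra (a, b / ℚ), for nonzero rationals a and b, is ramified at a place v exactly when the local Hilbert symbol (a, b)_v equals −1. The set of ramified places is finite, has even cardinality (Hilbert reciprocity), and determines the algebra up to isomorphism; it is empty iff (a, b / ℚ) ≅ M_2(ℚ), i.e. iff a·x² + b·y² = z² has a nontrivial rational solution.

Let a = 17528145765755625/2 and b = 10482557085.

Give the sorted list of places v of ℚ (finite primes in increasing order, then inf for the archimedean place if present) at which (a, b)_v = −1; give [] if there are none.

Mod squares: a ≡ 1122, b ≡ 85085. Check v ∈ {∞, 2, 3, 5, 7, 11, 13, 17}.
v=17: a=17^1·(≡1), b=17^1·(≡14) mod 17; (1|17)=+1, (14|17)=-1; (−1)^{1·1·8}·(+1)^1·(-1)^1 = -1.
v=3: a=3^7·(≡2), b=3^6·(≡2) mod 3; (2|3)=-1, (2|3)=-1; (−1)^{7·6·1}·(-1)^6·(-1)^7 = -1.
v=11: a=11^1·(≡4), b=11^1·(≡2) mod 11; (4|11)=+1, (2|11)=-1; (−1)^{1·1·5}·(+1)^1·(-1)^1 = +1.
v=5: a=5^4·(≡2), b=5^1·(≡2) mod 5; (2|5)=-1, (2|5)=-1; (−1)^{4·1·2}·(-1)^1·(-1)^4 = -1.
v=2: v_2(a)=-1, v_2(b)=0; units ≡ 1, 5 (mod 8); ε·ε+αω+βω = 0·0+-1·1+0·0 ≡ 1  ⇒  (a,b)_2 = -1.
v=13: a=13^4·(≡9), b=13^3·(≡6) mod 13; (9|13)=+1, (6|13)=-1; (−1)^{4·3·6}·(+1)^3·(-1)^4 = +1.
v=7: a=7^4·(≡1), b=7^1·(≡3) mod 7; (1|7)=+1, (3|7)=-1; (−1)^{4·1·3}·(+1)^1·(-1)^4 = +1.
v=∞: 1122 > 0 and 85085 > 0  ⇒  (a,b)_∞ = +1.
|Ram(1122, 85085)| = 4, even; anisotropic at {2, 3, 5, 17}.

[2, 3, 5, 17]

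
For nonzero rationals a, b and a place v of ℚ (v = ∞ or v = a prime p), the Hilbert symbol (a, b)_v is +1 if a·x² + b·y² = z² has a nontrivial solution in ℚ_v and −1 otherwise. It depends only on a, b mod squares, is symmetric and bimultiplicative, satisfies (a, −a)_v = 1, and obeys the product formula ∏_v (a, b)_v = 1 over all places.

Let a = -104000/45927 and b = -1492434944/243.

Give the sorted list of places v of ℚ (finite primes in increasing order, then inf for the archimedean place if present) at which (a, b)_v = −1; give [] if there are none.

[5, 11, 13, inf]

(a, b) ≡ (-455, -33) mod (ℚ^×)²; places V = {2, 3, 5, 7, 11, 13, ∞}.
(a,b)_7: α=-1, u≡3; β=2, v≡1 (mod 7); (3|7)=-1, (1|7)=+1; sign (−1)^0·-1^2·+1^-1 = +1.
(a,b)_5: α=3, u≡4; β=0, v≡2 (mod 5); (4|5)=+1, (2|5)=-1; sign (−1)^0·+1^0·-1^3 = -1.
(a,b)_11: α=0, u≡8; β=1, v≡10 (mod 11); (8|11)=-1, (10|11)=-1; sign (−1)^0·-1^1·-1^0 = -1.
(a,b)_13: α=1, u≡9; β=2, v≡6 (mod 13); (9|13)=+1, (6|13)=-1; sign (−1)^0·+1^2·-1^1 = -1.
(a,b)_2: α=6, β=14; u≡1, v≡7 (mod 8); ε(u)ε(v)=0·1, αω(v)=6·0, βω(u)=14·0; sum ≡ 0  ⇒  +1.
(a,b)_∞: sgn(-455)=−, sgn(-33)=−, so -1.
(a,b)_3: α=-8, u≡1; β=-5, v≡1 (mod 3); (1|3)=+1, (1|3)=+1; sign (−1)^0·+1^-5·+1^-8 = +1.
|Ram(-455, -33)| = 4, even; anisotropic at {5, 11, 13, ∞}.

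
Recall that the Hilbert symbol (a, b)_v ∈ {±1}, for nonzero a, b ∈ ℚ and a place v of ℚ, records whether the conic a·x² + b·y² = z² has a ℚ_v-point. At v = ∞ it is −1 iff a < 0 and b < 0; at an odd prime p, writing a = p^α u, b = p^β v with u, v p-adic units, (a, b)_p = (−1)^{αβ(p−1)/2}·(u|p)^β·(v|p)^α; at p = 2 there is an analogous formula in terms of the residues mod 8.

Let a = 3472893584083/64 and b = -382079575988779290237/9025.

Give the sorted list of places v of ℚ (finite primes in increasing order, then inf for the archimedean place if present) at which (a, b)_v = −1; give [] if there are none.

[2, 7, 11, 31, 37, 41]

(a, b) ≡ (97867, -244237) mod (ℚ^×)²; places V = {2, 3, 5, 7, 11, 19, 23, 31, 37, 41, ∞}.
(a,b)_31: α=1, u≡15; β=2, v≡29 (mod 31); (15|31)=-1, (29|31)=-1; sign (−1)^0·-1^2·-1^1 = -1.
(a,b)_3: α=0, u≡1; β=2, v≡2 (mod 3); (1|3)=+1, (2|3)=-1; sign (−1)^0·+1^2·-1^0 = +1.
(a,b)_19: α=0, u≡4; β=-2, v≡10 (mod 19); (4|19)=+1, (10|19)=-1; sign (−1)^0·+1^-2·-1^0 = +1.
(a,b)_41: α=1, u≡10; β=5, v≡22 (mod 41); (10|41)=+1, (22|41)=-1; sign (−1)^0·+1^5·-1^1 = -1.
(a,b)_7: α=3, u≡4; β=1, v≡1 (mod 7); (4|7)=+1, (1|7)=+1; sign (−1)^1·+1^1·+1^3 = -1.
(a,b)_5: α=0, u≡2; β=-2, v≡3 (mod 5); (2|5)=-1, (3|5)=-1; sign (−1)^0·-1^-2·-1^0 = +1.
(a,b)_23: α=2, u≡4; β=3, v≡11 (mod 23); (4|23)=+1, (11|23)=-1; sign (−1)^0·+1^3·-1^2 = +1.
(a,b)_∞: sgn(97867)=+, sgn(-244237)=−, so +1.
(a,b)_37: α=2, u≡18; β=1, v≡13 (mod 37); (18|37)=-1, (13|37)=-1; sign (−1)^0·-1^1·-1^2 = -1.
(a,b)_11: α=1, u≡3; β=2, v≡8 (mod 11); (3|11)=+1, (8|11)=-1; sign (−1)^0·+1^2·-1^1 = -1.
(a,b)_2: α=-6, β=0; u≡3, v≡3 (mod 8); ε(u)ε(v)=1·1, αω(v)=-6·1, βω(u)=0·1; sum ≡ 1  ⇒  -1.
Ram(97867, -244237) = {2, 7, 11, 31, 37, 41}; no ℚ_2-point on the conic.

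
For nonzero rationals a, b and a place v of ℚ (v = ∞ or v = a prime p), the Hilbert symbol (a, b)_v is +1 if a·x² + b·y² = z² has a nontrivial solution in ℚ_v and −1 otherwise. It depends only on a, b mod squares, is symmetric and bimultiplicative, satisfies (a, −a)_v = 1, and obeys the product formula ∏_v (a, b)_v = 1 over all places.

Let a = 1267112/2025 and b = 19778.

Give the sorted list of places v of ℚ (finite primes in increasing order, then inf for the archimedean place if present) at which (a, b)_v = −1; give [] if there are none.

[2, 7, 17, 29]

Mod squares: a ≡ 2618, b ≡ 19778. Check v ∈ {∞, 2, 3, 5, 7, 11, 17, 29, 31}.
v=3: a=3^-4·(≡2), b=3^0·(≡2) mod 3; (2|3)=-1, (2|3)=-1; (−1)^{-4·0·1}·(-1)^0·(-1)^-4 = +1.
v=7: a=7^1·(≡5), b=7^0·(≡3) mod 7; (5|7)=-1, (3|7)=-1; (−1)^{1·0·3}·(-1)^0·(-1)^1 = -1.
v=2: v_2(a)=3, v_2(b)=1; units ≡ 5, 1 (mod 8); ε·ε+αω+βω = 0·0+3·0+1·1 ≡ 1  ⇒  (a,b)_2 = -1.
v=17: a=17^1·(≡4), b=17^0·(≡7) mod 17; (4|17)=+1, (7|17)=-1; (−1)^{1·0·8}·(+1)^0·(-1)^1 = -1.
v=31: a=31^0·(≡8), b=31^1·(≡18) mod 31; (8|31)=+1, (18|31)=+1; (−1)^{0·1·15}·(+1)^1·(+1)^0 = +1.
v=5: a=5^-2·(≡2), b=5^0·(≡3) mod 5; (2|5)=-1, (3|5)=-1; (−1)^{-2·0·2}·(-1)^0·(-1)^-2 = +1.
v=11: a=11^3·(≡6), b=11^1·(≡5) mod 11; (6|11)=-1, (5|11)=+1; (−1)^{3·1·5}·(-1)^1·(+1)^3 = +1.
v=∞: 2618 > 0 and 19778 > 0  ⇒  (a,b)_∞ = +1.
v=29: a=29^0·(≡26), b=29^1·(≡15) mod 29; (26|29)=-1, (15|29)=-1; (−1)^{0·1·14}·(-1)^1·(-1)^0 = -1.
Ram(2618, 19778) = {2, 7, 17, 29}; no ℚ_2-point on the conic.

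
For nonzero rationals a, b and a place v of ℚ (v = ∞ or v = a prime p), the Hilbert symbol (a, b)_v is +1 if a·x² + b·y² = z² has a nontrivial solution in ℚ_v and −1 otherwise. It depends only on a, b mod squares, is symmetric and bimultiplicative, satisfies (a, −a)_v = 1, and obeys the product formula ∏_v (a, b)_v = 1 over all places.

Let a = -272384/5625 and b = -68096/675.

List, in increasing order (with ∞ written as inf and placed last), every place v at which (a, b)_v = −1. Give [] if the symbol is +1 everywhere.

Mod squares: a ≡ -266, b ≡ -798. Check v ∈ {∞, 2, 3, 5, 7, 19}.
v=2: v_2(a)=11, v_2(b)=9; units ≡ 3, 1 (mod 8); ε·ε+αω+βω = 1·0+11·0+9·1 ≡ 1  ⇒  (a,b)_2 = -1.
v=19: a=19^1·(≡9), b=19^1·(≡14) mod 19; (9|19)=+1, (14|19)=-1; (−1)^{1·1·9}·(+1)^1·(-1)^1 = +1.
v=∞: -266 < 0 and -798 < 0  ⇒  (a,b)_∞ = -1.
v=7: a=7^1·(≡2), b=7^1·(≡3) mod 7; (2|7)=+1, (3|7)=-1; (−1)^{1·1·3}·(+1)^1·(-1)^1 = +1.
v=3: a=3^-2·(≡1), b=3^-3·(≡1) mod 3; (1|3)=+1, (1|3)=+1; (−1)^{-2·-3·1}·(+1)^-3·(+1)^-2 = +1.
v=5: a=5^-4·(≡4), b=5^-2·(≡2) mod 5; (4|5)=+1, (2|5)=-1; (−1)^{-4·-2·2}·(+1)^-2·(-1)^-4 = +1.
(-266, -798 / ℚ) ramifies at {2, ∞}: a division algebra.

[2, inf]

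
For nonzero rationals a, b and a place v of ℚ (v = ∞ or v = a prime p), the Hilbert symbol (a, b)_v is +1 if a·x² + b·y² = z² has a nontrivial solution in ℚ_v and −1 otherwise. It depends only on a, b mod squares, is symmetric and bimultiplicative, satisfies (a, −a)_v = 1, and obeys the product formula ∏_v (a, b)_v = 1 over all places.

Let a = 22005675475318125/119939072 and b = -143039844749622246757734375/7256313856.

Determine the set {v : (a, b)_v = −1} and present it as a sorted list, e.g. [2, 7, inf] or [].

[3, 5, 7, 17, 19, 29]

(a, b) ≡ (56202, -15295) mod (ℚ^×)²; places V = {2, 3, 5, 7, 11, 17, 19, 23, 29, ∞}.
(a,b)_5: α=4, u≡2; β=7, v≡1 (mod 5); (2|5)=-1, (1|5)=+1; sign (−1)^0·-1^7·+1^4 = -1.
(a,b)_2: α=-13, β=-12; u≡5, v≡1 (mod 8); ε(u)ε(v)=0·0, αω(v)=-13·0, βω(u)=-12·1; sum ≡ 0  ⇒  +1.
(a,b)_19: α=3, u≡14; β=5, v≡3 (mod 19); (14|19)=-1, (3|19)=-1; sign (−1)^1·-1^5·-1^3 = -1.
(a,b)_3: α=9, u≡2; β=6, v≡2 (mod 3); (2|3)=-1, (2|3)=-1; sign (−1)^0·-1^6·-1^9 = -1.
(a,b)_23: α=2, u≡2; β=3, v≡12 (mod 23); (2|23)=+1, (12|23)=+1; sign (−1)^0·+1^3·+1^2 = +1.
(a,b)_29: α=1, u≡20; β=2, v≡10 (mod 29); (20|29)=+1, (10|29)=-1; sign (−1)^0·+1^2·-1^1 = -1.
(a,b)_17: α=1, u≡1; β=2, v≡12 (mod 17); (1|17)=+1, (12|17)=-1; sign (−1)^0·+1^2·-1^1 = -1.
(a,b)_∞: sgn(56202)=+, sgn(-15295)=−, so +1.
(a,b)_11: α=-4, u≡1; β=-6, v≡7 (mod 11); (1|11)=+1, (7|11)=-1; sign (−1)^0·+1^-6·-1^-4 = +1.
(a,b)_7: α=0, u≡3; β=3, v≡5 (mod 7); (3|7)=-1, (5|7)=-1; sign (−1)^0·-1^3·-1^0 = -1.
|Ram(56202, -15295)| = 6, even; anisotropic at {3, 5, 7, 17, 19, 29}.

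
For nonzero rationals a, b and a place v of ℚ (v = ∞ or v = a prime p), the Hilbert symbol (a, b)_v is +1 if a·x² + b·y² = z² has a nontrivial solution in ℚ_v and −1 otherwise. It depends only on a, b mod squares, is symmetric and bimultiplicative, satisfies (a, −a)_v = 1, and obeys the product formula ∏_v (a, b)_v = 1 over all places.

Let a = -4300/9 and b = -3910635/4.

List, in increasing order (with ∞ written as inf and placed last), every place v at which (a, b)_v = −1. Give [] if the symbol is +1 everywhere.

[5, inf]

Mod squares: a ≡ -43, b ≡ -235. Check v ∈ {∞, 2, 3, 5, 43, 47}.
v=3: a=3^-2·(≡2), b=3^2·(≡2) mod 3; (2|3)=-1, (2|3)=-1; (−1)^{-2·2·1}·(-1)^2·(-1)^-2 = +1.
v=47: a=47^0·(≡34), b=47^1·(≡8) mod 47; (34|47)=+1, (8|47)=+1; (−1)^{0·1·23}·(+1)^1·(+1)^0 = +1.
v=43: a=43^1·(≡8), b=43^2·(≡41) mod 43; (8|43)=-1, (41|43)=+1; (−1)^{1·2·21}·(-1)^2·(+1)^1 = +1.
v=2: v_2(a)=2, v_2(b)=-2; units ≡ 5, 5 (mod 8); ε·ε+αω+βω = 0·0+2·1+-2·1 ≡ 0  ⇒  (a,b)_2 = +1.
v=5: a=5^2·(≡2), b=5^1·(≡2) mod 5; (2|5)=-1, (2|5)=-1; (−1)^{2·1·2}·(-1)^1·(-1)^2 = -1.
v=∞: -43 < 0 and -235 < 0  ⇒  (a,b)_∞ = -1.
Ram(-43, -235) = {5, ∞}; no ℚ_5-point on the conic.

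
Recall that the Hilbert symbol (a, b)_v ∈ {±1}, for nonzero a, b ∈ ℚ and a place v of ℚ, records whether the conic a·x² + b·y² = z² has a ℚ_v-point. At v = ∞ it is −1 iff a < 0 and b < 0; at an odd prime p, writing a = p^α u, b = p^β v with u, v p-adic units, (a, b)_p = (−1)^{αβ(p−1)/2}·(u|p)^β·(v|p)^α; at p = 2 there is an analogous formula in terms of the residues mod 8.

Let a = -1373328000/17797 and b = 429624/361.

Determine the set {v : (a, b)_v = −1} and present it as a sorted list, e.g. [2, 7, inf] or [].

Mod squares: a ≡ -4290, b ≡ 1326. Check v ∈ {∞, 2, 3, 5, 11, 13, 17, 19, 37}.
v=5: a=5^3·(≡3), b=5^0·(≡4) mod 5; (3|5)=-1, (4|5)=+1; (−1)^{3·0·2}·(-1)^0·(+1)^3 = +1.
v=19: a=19^0·(≡16), b=19^-2·(≡15) mod 19; (16|19)=+1, (15|19)=-1; (−1)^{0·-2·9}·(+1)^-2·(-1)^0 = +1.
v=3: a=3^3·(≡1), b=3^5·(≡1) mod 3; (1|3)=+1, (1|3)=+1; (−1)^{3·5·1}·(+1)^5·(+1)^3 = -1.
v=∞: -4290 < 0 and 1326 > 0  ⇒  (a,b)_∞ = +1.
v=17: a=17^2·(≡12), b=17^1·(≡11) mod 17; (12|17)=-1, (11|17)=-1; (−1)^{2·1·8}·(-1)^1·(-1)^2 = -1.
v=13: a=13^-1·(≡2), b=13^1·(≡8) mod 13; (2|13)=-1, (8|13)=-1; (−1)^{-1·1·6}·(-1)^1·(-1)^-1 = +1.
v=37: a=37^-2·(≡20), b=37^0·(≡31) mod 37; (20|37)=-1, (31|37)=-1; (−1)^{-2·0·18}·(-1)^0·(-1)^-2 = +1.
v=2: v_2(a)=7, v_2(b)=3; units ≡ 7, 7 (mod 8); ε·ε+αω+βω = 1·1+7·0+3·0 ≡ 1  ⇒  (a,b)_2 = -1.
v=11: a=11^1·(≡2), b=11^0·(≡7) mod 11; (2|11)=-1, (7|11)=-1; (−1)^{1·0·5}·(-1)^0·(-1)^1 = -1.
(-4290, 1326 / ℚ) ramifies at {2, 3, 11, 17}: a division algebra.

[2, 3, 11, 17]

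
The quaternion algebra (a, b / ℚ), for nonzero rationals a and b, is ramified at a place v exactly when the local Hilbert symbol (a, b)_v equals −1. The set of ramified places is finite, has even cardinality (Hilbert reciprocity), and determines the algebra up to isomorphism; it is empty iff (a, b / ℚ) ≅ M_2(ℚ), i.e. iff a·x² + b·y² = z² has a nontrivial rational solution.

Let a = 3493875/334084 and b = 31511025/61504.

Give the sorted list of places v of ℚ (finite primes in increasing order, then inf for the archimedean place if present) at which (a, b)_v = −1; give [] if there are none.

Mod squares: a ≡ 1155, b ≡ 1729. Check v ∈ {∞, 2, 3, 5, 7, 11, 13, 17, 19, 31}.
v=13: a=13^0·(≡6), b=13^1·(≡10) mod 13; (6|13)=-1, (10|13)=+1; (−1)^{0·1·6}·(-1)^1·(+1)^0 = -1.
v=5: a=5^3·(≡4), b=5^2·(≡4) mod 5; (4|5)=+1, (4|5)=+1; (−1)^{3·2·2}·(+1)^2·(+1)^3 = +1.
v=17: a=17^-4·(≡13), b=17^0·(≡11) mod 17; (13|17)=+1, (11|17)=-1; (−1)^{-4·0·8}·(+1)^0·(-1)^-4 = +1.
v=2: v_2(a)=-2, v_2(b)=-6; units ≡ 3, 1 (mod 8); ε·ε+αω+βω = 1·0+-2·0+-6·1 ≡ 0  ⇒  (a,b)_2 = +1.
v=11: a=11^3·(≡6), b=11^0·(≡6) mod 11; (6|11)=-1, (6|11)=-1; (−1)^{3·0·5}·(-1)^0·(-1)^3 = -1.
v=∞: 1155 > 0 and 1729 > 0  ⇒  (a,b)_∞ = +1.
v=3: a=3^1·(≡1), b=3^6·(≡1) mod 3; (1|3)=+1, (1|3)=+1; (−1)^{1·6·1}·(+1)^6·(+1)^1 = +1.
v=19: a=19^0·(≡14), b=19^1·(≡3) mod 19; (14|19)=-1, (3|19)=-1; (−1)^{0·1·9}·(-1)^1·(-1)^0 = -1.
v=7: a=7^1·(≡2), b=7^1·(≡4) mod 7; (2|7)=+1, (4|7)=+1; (−1)^{1·1·3}·(+1)^1·(+1)^1 = -1.
v=31: a=31^0·(≡14), b=31^-2·(≡26) mod 31; (14|31)=+1, (26|31)=-1; (−1)^{0·-2·15}·(+1)^-2·(-1)^0 = +1.
Ram(1155, 1729) = {7, 11, 13, 19}; no ℚ_7-point on the conic.

[7, 11, 13, 19]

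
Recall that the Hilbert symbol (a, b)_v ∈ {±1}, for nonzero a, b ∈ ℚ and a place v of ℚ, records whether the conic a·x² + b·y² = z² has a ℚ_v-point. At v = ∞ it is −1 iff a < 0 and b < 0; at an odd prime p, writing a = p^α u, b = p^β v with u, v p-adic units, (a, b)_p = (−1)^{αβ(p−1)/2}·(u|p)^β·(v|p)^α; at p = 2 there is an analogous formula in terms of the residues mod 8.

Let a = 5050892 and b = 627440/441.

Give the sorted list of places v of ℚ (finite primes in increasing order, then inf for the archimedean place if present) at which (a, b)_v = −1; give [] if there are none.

[2, 5]

(a, b) ≡ (2387, 39215) mod (ℚ^×)²; places V = {2, 3, 5, 7, 11, 23, 31, ∞}.
(a,b)_2: α=2, β=4; u≡3, v≡7 (mod 8); ε(u)ε(v)=1·1, αω(v)=2·0, βω(u)=4·1; sum ≡ 1  ⇒  -1.
(a,b)_7: α=1, u≡3; β=-2, v≡1 (mod 7); (3|7)=-1, (1|7)=+1; sign (−1)^0·-1^-2·+1^1 = +1.
(a,b)_∞: sgn(2387)=+, sgn(39215)=+, so +1.
(a,b)_11: α=1, u≡10; β=1, v≡5 (mod 11); (10|11)=-1, (5|11)=+1; sign (−1)^1·-1^1·+1^1 = +1.
(a,b)_23: α=2, u≡3; β=1, v≡12 (mod 23); (3|23)=+1, (12|23)=+1; sign (−1)^0·+1^1·+1^2 = +1.
(a,b)_3: α=0, u≡2; β=-2, v≡2 (mod 3); (2|3)=-1, (2|3)=-1; sign (−1)^0·-1^-2·-1^0 = +1.
(a,b)_5: α=0, u≡2; β=1, v≡3 (mod 5); (2|5)=-1, (3|5)=-1; sign (−1)^0·-1^1·-1^0 = -1.
(a,b)_31: α=1, u≡27; β=1, v≡4 (mod 31); (27|31)=-1, (4|31)=+1; sign (−1)^1·-1^1·+1^1 = +1.
(2387, 39215 / ℚ) ramifies at {2, 5}: a division algebra.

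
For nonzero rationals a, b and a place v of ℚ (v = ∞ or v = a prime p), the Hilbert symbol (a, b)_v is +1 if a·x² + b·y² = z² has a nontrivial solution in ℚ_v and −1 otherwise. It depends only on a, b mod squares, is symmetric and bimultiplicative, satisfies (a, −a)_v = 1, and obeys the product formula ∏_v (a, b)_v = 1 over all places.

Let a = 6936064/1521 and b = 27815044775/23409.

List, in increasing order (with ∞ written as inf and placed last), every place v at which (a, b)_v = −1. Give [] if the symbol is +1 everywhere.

[2, 23, 29, 31]

(a, b) ≡ (27094, 551) mod (ℚ^×)²; places V = {2, 3, 5, 7, 13, 17, 19, 23, 29, 31, ∞}.
(a,b)_2: α=9, β=0; u≡3, v≡7 (mod 8); ε(u)ε(v)=1·1, αω(v)=9·0, βω(u)=0·1; sum ≡ 1  ⇒  -1.
(a,b)_23: α=1, u≡5; β=0, v≡10 (mod 23); (5|23)=-1, (10|23)=-1; sign (−1)^0·-1^0·-1^1 = -1.
(a,b)_31: α=1, u≡24; β=0, v≡30 (mod 31); (24|31)=-1, (30|31)=-1; sign (−1)^0·-1^0·-1^1 = -1.
(a,b)_29: α=0, u≡17; β=3, v≡18 (mod 29); (17|29)=-1, (18|29)=-1; sign (−1)^0·-1^3·-1^0 = -1.
(a,b)_13: α=-2, u≡2; β=0, v≡7 (mod 13); (2|13)=-1, (7|13)=-1; sign (−1)^0·-1^0·-1^-2 = +1.
(a,b)_17: α=0, u≡8; β=-2, v≡11 (mod 17); (8|17)=+1, (11|17)=-1; sign (−1)^0·+1^-2·-1^0 = +1.
(a,b)_5: α=0, u≡4; β=2, v≡4 (mod 5); (4|5)=+1, (4|5)=+1; sign (−1)^0·+1^2·+1^0 = +1.
(a,b)_∞: sgn(27094)=+, sgn(551)=+, so +1.
(a,b)_3: α=-2, u≡1; β=-4, v≡2 (mod 3); (1|3)=+1, (2|3)=-1; sign (−1)^0·+1^-4·-1^-2 = +1.
(a,b)_7: α=0, u≡1; β=4, v≡6 (mod 7); (1|7)=+1, (6|7)=-1; sign (−1)^0·+1^4·-1^0 = +1.
(a,b)_19: α=1, u≡9; β=1, v≡10 (mod 19); (9|19)=+1, (10|19)=-1; sign (−1)^1·+1^1·-1^1 = +1.
Ram(27094, 551) = {2, 23, 29, 31}; no ℚ_2-point on the conic.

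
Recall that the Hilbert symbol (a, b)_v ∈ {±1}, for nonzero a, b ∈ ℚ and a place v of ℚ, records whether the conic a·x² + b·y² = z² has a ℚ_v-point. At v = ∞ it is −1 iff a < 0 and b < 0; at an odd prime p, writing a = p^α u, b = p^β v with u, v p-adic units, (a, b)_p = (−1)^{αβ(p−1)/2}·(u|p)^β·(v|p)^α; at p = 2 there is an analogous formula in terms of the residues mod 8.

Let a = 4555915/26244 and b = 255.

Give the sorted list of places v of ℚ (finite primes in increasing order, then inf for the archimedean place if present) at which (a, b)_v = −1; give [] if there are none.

(a, b) ≡ (4555915, 255) mod (ℚ^×)²; places V = {2, 3, 5, 7, 13, 17, 19, 31, ∞}.
(a,b)_3: α=-8, u≡1; β=1, v≡1 (mod 3); (1|3)=+1, (1|3)=+1; sign (−1)^0·+1^1·+1^-8 = +1.
(a,b)_5: α=1, u≡2; β=1, v≡1 (mod 5); (2|5)=-1, (1|5)=+1; sign (−1)^0·-1^1·+1^1 = -1.
(a,b)_7: α=1, u≡6; β=0, v≡3 (mod 7); (6|7)=-1, (3|7)=-1; sign (−1)^0·-1^0·-1^1 = -1.
(a,b)_31: α=1, u≡10; β=0, v≡7 (mod 31); (10|31)=+1, (7|31)=+1; sign (−1)^0·+1^0·+1^1 = +1.
(a,b)_19: α=1, u≡1; β=0, v≡8 (mod 19); (1|19)=+1, (8|19)=-1; sign (−1)^0·+1^0·-1^1 = -1.
(a,b)_∞: sgn(4555915)=+, sgn(255)=+, so +1.
(a,b)_13: α=1, u≡4; β=0, v≡8 (mod 13); (4|13)=+1, (8|13)=-1; sign (−1)^0·+1^0·-1^1 = -1.
(a,b)_2: α=-2, β=0; u≡3, v≡7 (mod 8); ε(u)ε(v)=1·1, αω(v)=-2·0, βω(u)=0·1; sum ≡ 1  ⇒  -1.
(a,b)_17: α=1, u≡11; β=1, v≡15 (mod 17); (11|17)=-1, (15|17)=+1; sign (−1)^0·-1^1·+1^1 = -1.
(4555915, 255 / ℚ) ramifies at {2, 5, 7, 13, 17, 19}: a division algebra.

[2, 5, 7, 13, 17, 19]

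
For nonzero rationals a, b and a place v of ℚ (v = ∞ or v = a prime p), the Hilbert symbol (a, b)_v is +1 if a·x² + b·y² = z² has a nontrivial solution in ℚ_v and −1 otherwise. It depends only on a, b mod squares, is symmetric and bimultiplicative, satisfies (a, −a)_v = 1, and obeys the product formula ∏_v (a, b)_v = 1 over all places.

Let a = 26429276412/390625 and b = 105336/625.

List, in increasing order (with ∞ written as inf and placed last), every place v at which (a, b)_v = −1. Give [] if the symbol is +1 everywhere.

Mod squares: a ≡ 7, b ≡ 2926. Check v ∈ {∞, 2, 3, 5, 7, 11, 19}.
v=2: v_2(a)=2, v_2(b)=3; units ≡ 7, 7 (mod 8); ε·ε+αω+βω = 1·1+2·0+3·0 ≡ 1  ⇒  (a,b)_2 = -1.
v=19: a=19^2·(≡9), b=19^1·(≡2) mod 19; (9|19)=+1, (2|19)=-1; (−1)^{2·1·9}·(+1)^1·(-1)^2 = +1.
v=7: a=7^5·(≡2), b=7^1·(≡6) mod 7; (2|7)=+1, (6|7)=-1; (−1)^{5·1·3}·(+1)^1·(-1)^5 = +1.
v=∞: 7 > 0 and 2926 > 0  ⇒  (a,b)_∞ = +1.
v=3: a=3^2·(≡1), b=3^2·(≡1) mod 3; (1|3)=+1, (1|3)=+1; (−1)^{2·2·1}·(+1)^2·(+1)^2 = +1.
v=5: a=5^-8·(≡2), b=5^-4·(≡1) mod 5; (2|5)=-1, (1|5)=+1; (−1)^{-8·-4·2}·(-1)^-4·(+1)^-8 = +1.
v=11: a=11^2·(≡7), b=11^1·(≡8) mod 11; (7|11)=-1, (8|11)=-1; (−1)^{2·1·5}·(-1)^1·(-1)^2 = -1.
(7, 2926 / ℚ) ramifies at {2, 11}: a division algebra.

[2, 11]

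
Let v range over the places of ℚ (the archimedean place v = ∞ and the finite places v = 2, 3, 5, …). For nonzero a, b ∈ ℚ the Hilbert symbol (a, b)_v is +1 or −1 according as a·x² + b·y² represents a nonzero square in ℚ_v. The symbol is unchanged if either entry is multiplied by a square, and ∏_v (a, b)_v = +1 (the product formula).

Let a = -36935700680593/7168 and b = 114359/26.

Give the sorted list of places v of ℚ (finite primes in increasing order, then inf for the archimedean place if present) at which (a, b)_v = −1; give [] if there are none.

Mod squares: a ≡ -24871, b ≡ 3094. Check v ∈ {∞, 2, 7, 11, 13, 17, 19, 23, 31}.
v=17: a=17^1·(≡4), b=17^1·(≡7) mod 17; (4|17)=+1, (7|17)=-1; (−1)^{1·1·8}·(+1)^1·(-1)^1 = -1.
v=23: a=23^2·(≡15), b=23^0·(≡1) mod 23; (15|23)=-1, (1|23)=+1; (−1)^{2·0·11}·(-1)^0·(+1)^2 = +1.
v=2: v_2(a)=-10, v_2(b)=-1; units ≡ 1, 3 (mod 8); ε·ε+αω+βω = 0·1+-10·1+-1·0 ≡ 0  ⇒  (a,b)_2 = +1.
v=19: a=19^1·(≡15), b=19^0·(≡16) mod 19; (15|19)=-1, (16|19)=+1; (−1)^{1·0·9}·(-1)^0·(+1)^1 = +1.
v=11: a=11^3·(≡5), b=11^0·(≡9) mod 11; (5|11)=+1, (9|11)=+1; (−1)^{3·0·5}·(+1)^0·(+1)^3 = +1.
v=13: a=13^2·(≡8), b=13^-1·(≡12) mod 13; (8|13)=-1, (12|13)=+1; (−1)^{2·-1·6}·(-1)^-1·(+1)^2 = -1.
v=31: a=31^2·(≡11), b=31^2·(≡1) mod 31; (11|31)=-1, (1|31)=+1; (−1)^{2·2·15}·(-1)^2·(+1)^2 = +1.
v=∞: -24871 < 0 and 3094 > 0  ⇒  (a,b)_∞ = +1.
v=7: a=7^-1·(≡3), b=7^1·(≡4) mod 7; (3|7)=-1, (4|7)=+1; (−1)^{-1·1·3}·(-1)^1·(+1)^-1 = +1.
(-24871, 3094 / ℚ) ramifies at {13, 17}: a division algebra.

[13, 17]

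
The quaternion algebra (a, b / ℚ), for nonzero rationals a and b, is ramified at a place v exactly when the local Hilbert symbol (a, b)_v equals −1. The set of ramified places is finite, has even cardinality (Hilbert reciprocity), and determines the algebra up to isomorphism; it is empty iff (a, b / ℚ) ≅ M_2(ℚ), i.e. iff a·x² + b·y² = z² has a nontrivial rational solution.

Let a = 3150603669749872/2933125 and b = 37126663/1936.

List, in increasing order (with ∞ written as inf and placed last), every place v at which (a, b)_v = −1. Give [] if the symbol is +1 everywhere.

[2, 13]

Mod squares: a ≡ 91, b ≡ 7. Check v ∈ {∞, 2, 5, 7, 11, 13, 19, 47}.
v=7: a=7^9·(≡3), b=7^5·(≡1) mod 7; (3|7)=-1, (1|7)=+1; (−1)^{9·5·3}·(-1)^5·(+1)^9 = +1.
v=2: v_2(a)=4, v_2(b)=-4; units ≡ 3, 7 (mod 8); ε·ε+αω+βω = 1·1+4·0+-4·1 ≡ 1  ⇒  (a,b)_2 = -1.
v=11: a=11^0·(≡9), b=11^-2·(≡7) mod 11; (9|11)=+1, (7|11)=-1; (−1)^{0·-2·5}·(+1)^-2·(-1)^0 = +1.
v=5: a=5^-4·(≡4), b=5^0·(≡3) mod 5; (4|5)=+1, (3|5)=-1; (−1)^{-4·0·2}·(+1)^0·(-1)^-4 = +1.
v=19: a=19^-2·(≡8), b=19^0·(≡1) mod 19; (8|19)=-1, (1|19)=+1; (−1)^{-2·0·9}·(-1)^0·(+1)^-2 = +1.
v=13: a=13^-1·(≡5), b=13^0·(≡11) mod 13; (5|13)=-1, (11|13)=-1; (−1)^{-1·0·6}·(-1)^0·(-1)^-1 = -1.
v=47: a=47^4·(≡22), b=47^2·(≡24) mod 47; (22|47)=-1, (24|47)=+1; (−1)^{4·2·23}·(-1)^2·(+1)^4 = +1.
v=∞: 91 > 0 and 7 > 0  ⇒  (a,b)_∞ = +1.
(91, 7 / ℚ) ramifies at {2, 13}: a division algebra.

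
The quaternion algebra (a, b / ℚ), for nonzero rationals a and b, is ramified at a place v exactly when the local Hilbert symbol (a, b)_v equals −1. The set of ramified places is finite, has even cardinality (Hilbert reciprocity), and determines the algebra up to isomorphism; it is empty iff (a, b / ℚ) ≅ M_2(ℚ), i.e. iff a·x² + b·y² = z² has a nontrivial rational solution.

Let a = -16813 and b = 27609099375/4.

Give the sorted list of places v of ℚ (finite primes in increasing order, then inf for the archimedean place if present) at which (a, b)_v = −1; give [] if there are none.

[2, 3, 11, 37]

Mod squares: a ≡ -16813, b ≡ 365079. Check v ∈ {∞, 2, 3, 5, 11, 13, 17, 23, 37, 43}.
v=3: a=3^0·(≡2), b=3^1·(≡1) mod 3; (2|3)=-1, (1|3)=+1; (−1)^{0·1·1}·(-1)^1·(+1)^0 = -1.
v=13: a=13^0·(≡9), b=13^1·(≡3) mod 13; (9|13)=+1, (3|13)=+1; (−1)^{0·1·6}·(+1)^1·(+1)^0 = +1.
v=43: a=43^1·(≡39), b=43^0·(≡16) mod 43; (39|43)=-1, (16|43)=+1; (−1)^{1·0·21}·(-1)^0·(+1)^1 = +1.
v=∞: -16813 < 0 and 365079 > 0  ⇒  (a,b)_∞ = +1.
v=37: a=37^0·(≡22), b=37^1·(≡9) mod 37; (22|37)=-1, (9|37)=+1; (−1)^{0·1·18}·(-1)^1·(+1)^0 = -1.
v=5: a=5^0·(≡2), b=5^4·(≡1) mod 5; (2|5)=-1, (1|5)=+1; (−1)^{0·4·2}·(-1)^4·(+1)^0 = +1.
v=2: v_2(a)=0, v_2(b)=-2; units ≡ 3, 7 (mod 8); ε·ε+αω+βω = 1·1+0·0+-2·1 ≡ 1  ⇒  (a,b)_2 = -1.
v=17: a=17^1·(≡14), b=17^0·(≡9) mod 17; (14|17)=-1, (9|17)=+1; (−1)^{1·0·8}·(-1)^0·(+1)^1 = +1.
v=11: a=11^0·(≡6), b=11^3·(≡10) mod 11; (6|11)=-1, (10|11)=-1; (−1)^{0·3·5}·(-1)^3·(-1)^0 = -1.
v=23: a=23^1·(≡5), b=23^1·(≡18) mod 23; (5|23)=-1, (18|23)=+1; (−1)^{1·1·11}·(-1)^1·(+1)^1 = +1.
(-16813, 365079 / ℚ) ramifies at {2, 3, 11, 37}: a division algebra.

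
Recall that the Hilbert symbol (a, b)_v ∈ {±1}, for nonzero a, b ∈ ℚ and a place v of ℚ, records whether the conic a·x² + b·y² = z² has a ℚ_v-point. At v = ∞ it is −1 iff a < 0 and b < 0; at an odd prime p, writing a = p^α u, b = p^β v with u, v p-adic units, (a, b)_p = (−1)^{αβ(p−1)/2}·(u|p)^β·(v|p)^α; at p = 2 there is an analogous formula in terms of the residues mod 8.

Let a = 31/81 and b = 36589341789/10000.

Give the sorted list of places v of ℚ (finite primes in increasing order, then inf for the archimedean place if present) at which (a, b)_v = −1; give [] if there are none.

(a, b) ≡ (31, 6061) mod (ℚ^×)²; places V = {2, 3, 5, 7, 11, 13, 19, 29, 31, ∞}.
(a,b)_7: α=0, u≡6; β=2, v≡5 (mod 7); (6|7)=-1, (5|7)=-1; sign (−1)^0·-1^2·-1^0 = +1.
(a,b)_19: α=0, u≡10; β=1, v≡14 (mod 19); (10|19)=-1, (14|19)=-1; sign (−1)^0·-1^1·-1^0 = -1.
(a,b)_13: α=0, u≡6; β=2, v≡10 (mod 13); (6|13)=-1, (10|13)=+1; sign (−1)^0·-1^2·+1^0 = +1.
(a,b)_5: α=0, u≡1; β=-4, v≡4 (mod 5); (1|5)=+1, (4|5)=+1; sign (−1)^0·+1^-4·+1^0 = +1.
(a,b)_11: α=0, u≡5; β=1, v≡5 (mod 11); (5|11)=+1, (5|11)=+1; sign (−1)^0·+1^1·+1^0 = +1.
(a,b)_3: α=-4, u≡1; β=6, v≡1 (mod 3); (1|3)=+1, (1|3)=+1; sign (−1)^0·+1^6·+1^-4 = +1.
(a,b)_2: α=0, β=-4; u≡7, v≡5 (mod 8); ε(u)ε(v)=1·0, αω(v)=0·1, βω(u)=-4·0; sum ≡ 0  ⇒  +1.
(a,b)_31: α=1, u≡18; β=0, v≡19 (mod 31); (18|31)=+1, (19|31)=+1; sign (−1)^0·+1^0·+1^1 = +1.
(a,b)_29: α=0, u≡19; β=1, v≡16 (mod 29); (19|29)=-1, (16|29)=+1; sign (−1)^0·-1^1·+1^0 = -1.
(a,b)_∞: sgn(31)=+, sgn(6061)=+, so +1.
(31, 6061 / ℚ) ramifies at {19, 29}: a division algebra.

[19, 29]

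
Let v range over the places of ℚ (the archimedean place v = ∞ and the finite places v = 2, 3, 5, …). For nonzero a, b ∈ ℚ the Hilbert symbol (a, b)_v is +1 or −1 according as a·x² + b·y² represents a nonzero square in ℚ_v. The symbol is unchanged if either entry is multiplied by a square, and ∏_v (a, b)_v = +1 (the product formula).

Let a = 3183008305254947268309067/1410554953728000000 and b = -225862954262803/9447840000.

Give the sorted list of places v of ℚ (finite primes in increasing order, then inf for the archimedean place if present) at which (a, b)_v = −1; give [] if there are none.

[2, 43]

Mod squares: a ≡ 32054, b ≡ -43. Check v ∈ {∞, 2, 3, 5, 11, 13, 31, 43, 47}.
v=13: a=13^4·(≡10), b=13^2·(≡1) mod 13; (10|13)=+1, (1|13)=+1; (−1)^{4·2·6}·(+1)^2·(+1)^4 = +1.
v=31: a=31^3·(≡13), b=31^2·(≡7) mod 31; (13|31)=-1, (7|31)=+1; (−1)^{3·2·15}·(-1)^2·(+1)^3 = +1.
v=∞: 32054 > 0 and -43 < 0  ⇒  (a,b)_∞ = +1.
v=3: a=3^-16·(≡2), b=3^-10·(≡2) mod 3; (2|3)=-1, (2|3)=-1; (−1)^{-16·-10·1}·(-1)^-10·(-1)^-16 = +1.
v=2: v_2(a)=-21, v_2(b)=-8; units ≡ 3, 5 (mod 8); ε·ε+αω+βω = 1·0+-21·1+-8·1 ≡ 1  ⇒  (a,b)_2 = -1.
v=47: a=47^3·(≡28), b=47^2·(≡3) mod 47; (28|47)=+1, (3|47)=+1; (−1)^{3·2·23}·(+1)^2·(+1)^3 = +1.
v=43: a=43^2·(≡20), b=43^1·(≡12) mod 43; (20|43)=-1, (12|43)=-1; (−1)^{2·1·21}·(-1)^1·(-1)^2 = -1.
v=5: a=5^-6·(≡1), b=5^-4·(≡3) mod 5; (1|5)=+1, (3|5)=-1; (−1)^{-6·-4·2}·(+1)^-4·(-1)^-6 = +1.
v=11: a=11^7·(≡8), b=11^4·(≡9) mod 11; (8|11)=-1, (9|11)=+1; (−1)^{7·4·5}·(-1)^4·(+1)^7 = +1.
|Ram(32054, -43)| = 2, even; anisotropic at {2, 43}.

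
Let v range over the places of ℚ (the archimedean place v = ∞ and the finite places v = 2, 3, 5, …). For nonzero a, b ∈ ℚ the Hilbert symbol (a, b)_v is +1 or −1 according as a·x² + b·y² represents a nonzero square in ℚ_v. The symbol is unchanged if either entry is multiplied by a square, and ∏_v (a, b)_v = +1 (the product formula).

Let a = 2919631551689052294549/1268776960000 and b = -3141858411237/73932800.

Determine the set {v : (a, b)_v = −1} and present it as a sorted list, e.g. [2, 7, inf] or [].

[2, 7, 23, 41]

(a, b) ≡ (69, -29274) mod (ℚ^×)²; places V = {2, 3, 5, 7, 11, 13, 17, 19, 23, 41, ∞}.
(a,b)_2: α=-24, β=-13; u≡5, v≡3 (mod 8); ε(u)ε(v)=0·1, αω(v)=-24·1, βω(u)=-13·1; sum ≡ 1  ⇒  -1.
(a,b)_3: α=1, u≡2; β=1, v≡1 (mod 3); (2|3)=-1, (1|3)=+1; sign (−1)^1·-1^1·+1^1 = +1.
(a,b)_∞: sgn(69)=+, sgn(-29274)=−, so +1.
(a,b)_11: α=-2, u≡4; β=0, v≡10 (mod 11); (4|11)=+1, (10|11)=-1; sign (−1)^0·+1^0·-1^-2 = +1.
(a,b)_13: α=4, u≡12; β=2, v≡7 (mod 13); (12|13)=+1, (7|13)=-1; sign (−1)^0·+1^2·-1^4 = +1.
(a,b)_23: α=3, u≡3; β=2, v≡5 (mod 23); (3|23)=+1, (5|23)=-1; sign (−1)^0·+1^2·-1^3 = -1.
(a,b)_41: α=2, u≡12; β=1, v≡15 (mod 41); (12|41)=-1, (15|41)=-1; sign (−1)^0·-1^1·-1^2 = -1.
(a,b)_17: α=2, u≡8; β=1, v≡5 (mod 17); (8|17)=+1, (5|17)=-1; sign (−1)^0·+1^1·-1^2 = +1.
(a,b)_5: α=-4, u≡4; β=-2, v≡4 (mod 5); (4|5)=+1, (4|5)=+1; sign (−1)^0·+1^-2·+1^-4 = +1.
(a,b)_19: α=0, u≡8; β=-2, v≡9 (mod 19); (8|19)=-1, (9|19)=+1; sign (−1)^0·-1^-2·+1^0 = +1.
(a,b)_7: α=8, u≡5; β=5, v≡2 (mod 7); (5|7)=-1, (2|7)=+1; sign (−1)^0·-1^5·+1^8 = -1.
(69, -29274 / ℚ) ramifies at {2, 7, 23, 41}: a division algebra.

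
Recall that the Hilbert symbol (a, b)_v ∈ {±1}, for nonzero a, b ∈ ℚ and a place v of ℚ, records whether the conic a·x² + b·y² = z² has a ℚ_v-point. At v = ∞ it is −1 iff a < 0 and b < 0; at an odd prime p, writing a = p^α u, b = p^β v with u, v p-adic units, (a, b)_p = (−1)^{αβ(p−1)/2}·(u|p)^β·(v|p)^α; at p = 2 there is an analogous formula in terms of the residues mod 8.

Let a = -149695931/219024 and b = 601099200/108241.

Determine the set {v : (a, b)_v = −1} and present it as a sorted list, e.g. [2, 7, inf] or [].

Mod squares: a ≡ -11, b ≡ 247. Check v ∈ {∞, 2, 3, 5, 7, 11, 13, 17, 19, 31, 47}.
v=3: a=3^-4·(≡1), b=3^2·(≡1) mod 3; (1|3)=+1, (1|3)=+1; (−1)^{-4·2·1}·(+1)^2·(+1)^-4 = +1.
v=2: v_2(a)=-4, v_2(b)=6; units ≡ 5, 7 (mod 8); ε·ε+αω+βω = 0·1+-4·0+6·1 ≡ 0  ⇒  (a,b)_2 = +1.
v=17: a=17^2·(≡10), b=17^0·(≡4) mod 17; (10|17)=-1, (4|17)=+1; (−1)^{2·0·8}·(-1)^0·(+1)^2 = +1.
v=31: a=31^2·(≡28), b=31^0·(≡26) mod 31; (28|31)=+1, (26|31)=-1; (−1)^{2·0·15}·(+1)^0·(-1)^2 = +1.
v=∞: -11 < 0 and 247 > 0  ⇒  (a,b)_∞ = +1.
v=47: a=47^0·(≡14), b=47^-2·(≡16) mod 47; (14|47)=+1, (16|47)=+1; (−1)^{0·-2·23}·(+1)^-2·(+1)^0 = +1.
v=7: a=7^2·(≡5), b=7^-2·(≡4) mod 7; (5|7)=-1, (4|7)=+1; (−1)^{2·-2·3}·(-1)^-2·(+1)^2 = +1.
v=13: a=13^-2·(≡2), b=13^3·(≡5) mod 13; (2|13)=-1, (5|13)=-1; (−1)^{-2·3·6}·(-1)^3·(-1)^-2 = -1.
v=5: a=5^0·(≡1), b=5^2·(≡3) mod 5; (1|5)=+1, (3|5)=-1; (−1)^{0·2·2}·(+1)^2·(-1)^0 = +1.
v=11: a=11^1·(≡2), b=11^0·(≡9) mod 11; (2|11)=-1, (9|11)=+1; (−1)^{1·0·5}·(-1)^0·(+1)^1 = +1.
v=19: a=19^0·(≡10), b=19^1·(≡12) mod 19; (10|19)=-1, (12|19)=-1; (−1)^{0·1·9}·(-1)^1·(-1)^0 = -1.
|Ram(-11, 247)| = 2, even; anisotropic at {13, 19}.

[13, 19]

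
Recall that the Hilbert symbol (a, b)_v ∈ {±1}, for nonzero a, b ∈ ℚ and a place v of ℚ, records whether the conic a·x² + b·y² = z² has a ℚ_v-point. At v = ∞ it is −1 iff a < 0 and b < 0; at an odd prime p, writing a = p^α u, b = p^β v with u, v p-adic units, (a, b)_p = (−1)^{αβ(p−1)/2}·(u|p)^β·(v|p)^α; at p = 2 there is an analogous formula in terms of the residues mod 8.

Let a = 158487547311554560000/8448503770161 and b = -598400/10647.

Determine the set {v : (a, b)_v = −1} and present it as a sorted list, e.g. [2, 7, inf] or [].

[2, 7]

(a, b) ≡ (34, -2618) mod (ℚ^×)²; places V = {2, 3, 5, 7, 11, 13, 17, 41, ∞}.
(a,b)_∞: sgn(34)=+, sgn(-2618)=−, so +1.
(a,b)_7: α=-4, u≡6; β=-1, v≡1 (mod 7); (6|7)=-1, (1|7)=+1; sign (−1)^0·-1^-1·+1^-4 = -1.
(a,b)_2: α=21, β=7; u≡1, v≡3 (mod 8); ε(u)ε(v)=0·1, αω(v)=21·1, βω(u)=7·0; sum ≡ 1  ⇒  -1.
(a,b)_13: α=-6, u≡2; β=-2, v≡5 (mod 13); (2|13)=-1, (5|13)=-1; sign (−1)^0·-1^-2·-1^-6 = +1.
(a,b)_5: α=4, u≡1; β=2, v≡2 (mod 5); (1|5)=+1, (2|5)=-1; sign (−1)^0·+1^2·-1^4 = +1.
(a,b)_11: α=4, u≡3; β=1, v≡5 (mod 11); (3|11)=+1, (5|11)=+1; sign (−1)^0·+1^1·+1^4 = +1.
(a,b)_41: α=2, u≡17; β=0, v≡13 (mod 41); (17|41)=-1, (13|41)=-1; sign (−1)^0·-1^0·-1^2 = +1.
(a,b)_3: α=-6, u≡1; β=-2, v≡1 (mod 3); (1|3)=+1, (1|3)=+1; sign (−1)^0·+1^-2·+1^-6 = +1.
(a,b)_17: α=3, u≡9; β=1, v≡15 (mod 17); (9|17)=+1, (15|17)=+1; sign (−1)^0·+1^1·+1^3 = +1.
|Ram(34, -2618)| = 2, even; anisotropic at {2, 7}.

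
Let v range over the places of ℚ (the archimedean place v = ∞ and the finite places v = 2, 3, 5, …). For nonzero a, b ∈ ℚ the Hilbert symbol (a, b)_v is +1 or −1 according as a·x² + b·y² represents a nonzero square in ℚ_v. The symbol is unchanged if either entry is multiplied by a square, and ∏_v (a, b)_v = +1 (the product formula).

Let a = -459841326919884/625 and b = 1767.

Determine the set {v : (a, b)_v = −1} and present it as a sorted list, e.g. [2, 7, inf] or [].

[7, 29]

Mod squares: a ≡ -372099, b ≡ 1767. Check v ∈ {∞, 2, 3, 5, 7, 13, 19, 29, 31, 47}.
v=5: a=5^-4·(≡1), b=5^0·(≡2) mod 5; (1|5)=+1, (2|5)=-1; (−1)^{-4·0·2}·(+1)^0·(-1)^-4 = +1.
v=∞: -372099 < 0 and 1767 > 0  ⇒  (a,b)_∞ = +1.
v=13: a=13^1·(≡12), b=13^0·(≡12) mod 13; (12|13)=+1, (12|13)=+1; (−1)^{1·0·6}·(+1)^0·(+1)^1 = +1.
v=7: a=7^3·(≡1), b=7^0·(≡3) mod 7; (1|7)=+1, (3|7)=-1; (−1)^{3·0·3}·(+1)^0·(-1)^3 = -1.
v=31: a=31^2·(≡8), b=31^1·(≡26) mod 31; (8|31)=+1, (26|31)=-1; (−1)^{2·1·15}·(+1)^1·(-1)^2 = +1.
v=47: a=47^1·(≡41), b=47^0·(≡28) mod 47; (41|47)=-1, (28|47)=+1; (−1)^{1·0·23}·(-1)^0·(+1)^1 = +1.
v=19: a=19^0·(≡5), b=19^1·(≡17) mod 19; (5|19)=+1, (17|19)=+1; (−1)^{0·1·9}·(+1)^1·(+1)^0 = +1.
v=3: a=3^9·(≡2), b=3^1·(≡1) mod 3; (2|3)=-1, (1|3)=+1; (−1)^{9·1·1}·(-1)^1·(+1)^9 = +1.
v=29: a=29^1·(≡7), b=29^0·(≡27) mod 29; (7|29)=+1, (27|29)=-1; (−1)^{1·0·14}·(+1)^0·(-1)^1 = -1.
v=2: v_2(a)=2, v_2(b)=0; units ≡ 5, 7 (mod 8); ε·ε+αω+βω = 0·1+2·0+0·1 ≡ 0  ⇒  (a,b)_2 = +1.
|Ram(-372099, 1767)| = 2, even; anisotropic at {7, 29}.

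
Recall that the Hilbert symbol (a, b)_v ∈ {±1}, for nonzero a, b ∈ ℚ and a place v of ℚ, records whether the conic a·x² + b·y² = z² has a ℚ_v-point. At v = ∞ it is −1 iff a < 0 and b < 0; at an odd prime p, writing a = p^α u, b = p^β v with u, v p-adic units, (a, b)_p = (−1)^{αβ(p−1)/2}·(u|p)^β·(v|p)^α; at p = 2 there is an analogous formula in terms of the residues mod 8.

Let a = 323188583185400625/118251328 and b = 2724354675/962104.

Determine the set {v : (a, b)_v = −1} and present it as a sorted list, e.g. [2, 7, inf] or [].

(a, b) ≡ (13, 858) mod (ℚ^×)²; places V = {2, 3, 5, 7, 11, 13, 29, 41, ∞}.
(a,b)_7: α=10, u≡6; β=4, v≡1 (mod 7); (6|7)=-1, (1|7)=+1; sign (−1)^0·-1^4·+1^10 = +1.
(a,b)_41: α=2, u≡28; β=2, v≡7 (mod 41); (28|41)=-1, (7|41)=-1; sign (−1)^0·-1^2·-1^2 = +1.
(a,b)_5: α=4, u≡2; β=2, v≡3 (mod 5); (2|5)=-1, (3|5)=-1; sign (−1)^0·-1^2·-1^4 = +1.
(a,b)_2: α=-6, β=-3; u≡5, v≡5 (mod 8); ε(u)ε(v)=0·0, αω(v)=-6·1, βω(u)=-3·1; sum ≡ 1  ⇒  -1.
(a,b)_∞: sgn(13)=+, sgn(858)=+, so +1.
(a,b)_3: α=2, u≡1; β=3, v≡1 (mod 3); (1|3)=+1, (1|3)=+1; sign (−1)^0·+1^3·+1^2 = +1.
(a,b)_29: α=-2, u≡22; β=-2, v≡26 (mod 29); (22|29)=+1, (26|29)=-1; sign (−1)^0·+1^-2·-1^-2 = +1.
(a,b)_11: α=2, u≡10; β=-1, v≡3 (mod 11); (10|11)=-1, (3|11)=+1; sign (−1)^0·-1^-1·+1^2 = -1.
(a,b)_13: α=-3, u≡1; β=-1, v≡10 (mod 13); (1|13)=+1, (10|13)=+1; sign (−1)^0·+1^-1·+1^-3 = +1.
|Ram(13, 858)| = 2, even; anisotropic at {2, 11}.

[2, 11]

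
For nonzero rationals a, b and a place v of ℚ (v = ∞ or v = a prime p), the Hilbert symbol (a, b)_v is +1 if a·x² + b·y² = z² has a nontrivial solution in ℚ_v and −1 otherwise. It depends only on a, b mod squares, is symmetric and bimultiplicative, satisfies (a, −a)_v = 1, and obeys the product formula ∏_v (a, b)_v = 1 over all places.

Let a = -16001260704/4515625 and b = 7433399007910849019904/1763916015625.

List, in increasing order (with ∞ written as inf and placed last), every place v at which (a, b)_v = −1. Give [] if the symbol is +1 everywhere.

[11, 13]

(a, b) ≡ (-5434, 494) mod (ℚ^×)²; places V = {2, 3, 5, 11, 13, 17, 19, ∞}.
(a,b)_∞: sgn(-5434)=−, sgn(494)=+, so +1.
(a,b)_3: α=2, u≡2; β=2, v≡2 (mod 3); (2|3)=-1, (2|3)=-1; sign (−1)^0·-1^2·-1^2 = +1.
(a,b)_5: α=-6, u≡4; β=-14, v≡1 (mod 5); (4|5)=+1, (1|5)=+1; sign (−1)^0·+1^-14·+1^-6 = +1.
(a,b)_19: α=1, u≡15; β=3, v≡9 (mod 19); (15|19)=-1, (9|19)=+1; sign (−1)^1·-1^3·+1^1 = +1.
(a,b)_13: α=3, u≡7; β=7, v≡10 (mod 13); (7|13)=-1, (10|13)=+1; sign (−1)^0·-1^7·+1^3 = -1.
(a,b)_2: α=5, β=17; u≡3, v≡7 (mod 8); ε(u)ε(v)=1·1, αω(v)=5·0, βω(u)=17·1; sum ≡ 0  ⇒  +1.
(a,b)_17: α=-2, u≡3; β=-2, v≡4 (mod 17); (3|17)=-1, (4|17)=+1; sign (−1)^0·-1^-2·+1^-2 = +1.
(a,b)_11: α=3, u≡1; β=4, v≡10 (mod 11); (1|11)=+1, (10|11)=-1; sign (−1)^0·+1^4·-1^3 = -1.
Ram(-5434, 494) = {11, 13}; no ℚ_11-point on the conic.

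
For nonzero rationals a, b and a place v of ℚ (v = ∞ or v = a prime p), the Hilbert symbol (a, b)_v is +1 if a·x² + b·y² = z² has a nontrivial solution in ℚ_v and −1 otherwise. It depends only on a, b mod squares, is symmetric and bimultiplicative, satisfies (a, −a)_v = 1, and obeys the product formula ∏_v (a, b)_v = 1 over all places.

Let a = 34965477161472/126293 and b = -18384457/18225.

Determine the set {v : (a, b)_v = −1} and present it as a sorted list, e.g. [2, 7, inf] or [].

[3, 11, 13, 19]

Mod squares: a ≡ 374946, b ≡ -7657. Check v ∈ {∞, 2, 3, 5, 7, 11, 13, 17, 19, 23, 31, 37}.
v=5: a=5^0·(≡4), b=5^-2·(≡2) mod 5; (4|5)=+1, (2|5)=-1; (−1)^{0·-2·2}·(+1)^-2·(-1)^0 = +1.
v=13: a=13^1·(≡7), b=13^1·(≡10) mod 13; (7|13)=-1, (10|13)=+1; (−1)^{1·1·6}·(-1)^1·(+1)^1 = -1.
v=37: a=37^2·(≡36), b=37^0·(≡19) mod 37; (36|37)=+1, (19|37)=-1; (−1)^{2·0·18}·(+1)^0·(-1)^2 = +1.
v=7: a=7^0·(≡3), b=7^4·(≡2) mod 7; (3|7)=-1, (2|7)=+1; (−1)^{0·4·3}·(-1)^4·(+1)^0 = +1.
v=∞: 374946 > 0 and -7657 < 0  ⇒  (a,b)_∞ = +1.
v=31: a=31^2·(≡9), b=31^1·(≡16) mod 31; (9|31)=+1, (16|31)=+1; (−1)^{2·1·15}·(+1)^1·(+1)^2 = +1.
v=17: a=17^-2·(≡6), b=17^0·(≡6) mod 17; (6|17)=-1, (6|17)=-1; (−1)^{-2·0·8}·(-1)^0·(-1)^-2 = +1.
v=2: v_2(a)=9, v_2(b)=0; units ≡ 1, 7 (mod 8); ε·ε+αω+βω = 0·1+9·0+0·0 ≡ 0  ⇒  (a,b)_2 = +1.
v=19: a=19^-1·(≡10), b=19^1·(≡12) mod 19; (10|19)=-1, (12|19)=-1; (−1)^{-1·1·9}·(-1)^1·(-1)^-1 = -1.
v=3: a=3^1·(≡2), b=3^-6·(≡2) mod 3; (2|3)=-1, (2|3)=-1; (−1)^{1·-6·1}·(-1)^-6·(-1)^1 = -1.
v=11: a=11^3·(≡8), b=11^0·(≡7) mod 11; (8|11)=-1, (7|11)=-1; (−1)^{3·0·5}·(-1)^0·(-1)^3 = -1.
v=23: a=23^-1·(≡18), b=23^0·(≡2) mod 23; (18|23)=+1, (2|23)=+1; (−1)^{-1·0·11}·(+1)^0·(+1)^-1 = +1.
|Ram(374946, -7657)| = 4, even; anisotropic at {3, 11, 13, 19}.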